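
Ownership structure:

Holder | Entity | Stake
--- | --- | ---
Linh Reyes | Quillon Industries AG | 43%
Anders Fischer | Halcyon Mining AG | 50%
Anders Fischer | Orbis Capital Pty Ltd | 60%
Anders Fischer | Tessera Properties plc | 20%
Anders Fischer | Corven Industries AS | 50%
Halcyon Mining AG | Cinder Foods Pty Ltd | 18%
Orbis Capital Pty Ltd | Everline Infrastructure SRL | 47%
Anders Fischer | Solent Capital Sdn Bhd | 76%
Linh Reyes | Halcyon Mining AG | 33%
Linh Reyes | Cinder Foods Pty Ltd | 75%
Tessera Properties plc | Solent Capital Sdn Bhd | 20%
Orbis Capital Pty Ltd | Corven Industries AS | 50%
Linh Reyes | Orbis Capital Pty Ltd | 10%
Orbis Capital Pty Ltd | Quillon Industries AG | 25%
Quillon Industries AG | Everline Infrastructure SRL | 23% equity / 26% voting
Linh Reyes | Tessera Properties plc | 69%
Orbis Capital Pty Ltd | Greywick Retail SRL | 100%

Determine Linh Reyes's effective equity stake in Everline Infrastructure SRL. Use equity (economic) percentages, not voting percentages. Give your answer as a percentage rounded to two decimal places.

15.17%

Linh reaches Everline along 3 paths.
Via Orbis: 10% × 47% = 4.7%.
Via Orbis → Quillon: 10% × 25% × 23% = 0.575%.
Via Quillon: 43% × 23% = 9.89%.
Total: 4.7% + 0.575% + 9.89% = 15.165%.
Rounded: 15.17%.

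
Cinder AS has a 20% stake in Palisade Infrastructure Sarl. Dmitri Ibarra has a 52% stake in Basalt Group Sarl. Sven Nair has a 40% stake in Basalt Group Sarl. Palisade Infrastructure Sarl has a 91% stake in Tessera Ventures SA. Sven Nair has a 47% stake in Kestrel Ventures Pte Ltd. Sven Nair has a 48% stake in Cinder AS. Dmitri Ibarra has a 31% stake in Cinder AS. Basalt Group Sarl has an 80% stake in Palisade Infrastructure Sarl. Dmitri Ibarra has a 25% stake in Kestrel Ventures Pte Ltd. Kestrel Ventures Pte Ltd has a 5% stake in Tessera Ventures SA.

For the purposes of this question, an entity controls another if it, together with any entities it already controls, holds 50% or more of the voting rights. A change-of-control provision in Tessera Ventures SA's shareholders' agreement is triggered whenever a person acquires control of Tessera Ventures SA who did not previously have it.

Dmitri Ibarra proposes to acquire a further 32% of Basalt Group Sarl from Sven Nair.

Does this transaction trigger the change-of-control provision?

The purchase adds only to Dmitri's holdings (Sven's stake shrinks), so Dmitri is the only person who could newly come to control Tessera.
Dmitri holds 52% of Basalt, so Dmitri controls Basalt.
Basalt holds 80% of Palisade, so Dmitri controls Palisade.
Palisade holds 91% of Tessera, so Dmitri controls Tessera.
So Dmitri already controls Tessera before the transaction.
After the purchase, Dmitri's direct stake in Basalt rises to 52% + 32% = 84%, and Sven's stake falls to 8%.
Dmitri controlled Tessera already, so this is not a new person acquiring control; every other person's position is unchanged or reduced.
No new person acquires control, so the clause is not triggered.

No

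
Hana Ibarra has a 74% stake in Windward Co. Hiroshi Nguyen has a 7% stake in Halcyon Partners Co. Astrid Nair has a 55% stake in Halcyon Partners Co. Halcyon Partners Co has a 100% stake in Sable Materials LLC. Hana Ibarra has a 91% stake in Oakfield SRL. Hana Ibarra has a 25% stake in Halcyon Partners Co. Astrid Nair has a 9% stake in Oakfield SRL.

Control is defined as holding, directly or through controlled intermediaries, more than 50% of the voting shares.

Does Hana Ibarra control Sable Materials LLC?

Hana holds 74% of Windward, so Hana controls Windward.
Hana holds 91% of Oakfield, so Hana controls Oakfield.
Neither Hana nor any entity Hana controls holds any voting interest in Sable.
So Hana does not control Sable.

No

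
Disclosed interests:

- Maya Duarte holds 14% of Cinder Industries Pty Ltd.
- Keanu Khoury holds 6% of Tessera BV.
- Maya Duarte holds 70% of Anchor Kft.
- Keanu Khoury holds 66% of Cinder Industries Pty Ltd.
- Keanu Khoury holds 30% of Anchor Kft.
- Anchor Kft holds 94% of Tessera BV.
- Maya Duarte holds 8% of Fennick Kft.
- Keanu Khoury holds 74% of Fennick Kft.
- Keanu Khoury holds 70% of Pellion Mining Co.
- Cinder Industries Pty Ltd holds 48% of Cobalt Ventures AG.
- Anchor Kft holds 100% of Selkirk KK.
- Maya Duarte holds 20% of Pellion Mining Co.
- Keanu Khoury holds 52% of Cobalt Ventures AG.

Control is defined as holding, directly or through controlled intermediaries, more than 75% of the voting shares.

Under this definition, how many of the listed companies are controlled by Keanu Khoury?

Keanu's largest direct stake is 74% in Fennick, which does not meet the threshold.
Keanu controls 0 companies.

0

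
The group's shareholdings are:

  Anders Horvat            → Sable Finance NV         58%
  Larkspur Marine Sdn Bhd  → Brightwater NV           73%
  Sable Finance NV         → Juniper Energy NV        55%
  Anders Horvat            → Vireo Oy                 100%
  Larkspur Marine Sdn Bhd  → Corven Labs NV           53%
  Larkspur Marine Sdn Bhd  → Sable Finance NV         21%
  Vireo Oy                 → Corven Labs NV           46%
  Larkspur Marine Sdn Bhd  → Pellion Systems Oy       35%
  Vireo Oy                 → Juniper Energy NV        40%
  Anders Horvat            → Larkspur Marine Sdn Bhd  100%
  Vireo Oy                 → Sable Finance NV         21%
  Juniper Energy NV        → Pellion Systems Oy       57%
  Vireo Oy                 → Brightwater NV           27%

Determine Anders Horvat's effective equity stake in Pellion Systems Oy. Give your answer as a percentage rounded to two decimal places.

Anders reaches Pellion along 5 paths.
Via Larkspur: 100% × 35% = 35%.
Via Vireo → Juniper: 100% × 40% × 57% = 22.8%.
Via Vireo → Sable → Juniper: 100% × 21% × 55% × 57% = 6.5835%.
Via Sable → Juniper: 58% × 55% × 57% = 18.183%.
Via Larkspur → Sable → Juniper: 100% × 21% × 55% × 57% = 6.5835%.
Total: 35% + 22.8% + 6.5835% + 18.183% + 6.5835% = 89.15%.

89.15%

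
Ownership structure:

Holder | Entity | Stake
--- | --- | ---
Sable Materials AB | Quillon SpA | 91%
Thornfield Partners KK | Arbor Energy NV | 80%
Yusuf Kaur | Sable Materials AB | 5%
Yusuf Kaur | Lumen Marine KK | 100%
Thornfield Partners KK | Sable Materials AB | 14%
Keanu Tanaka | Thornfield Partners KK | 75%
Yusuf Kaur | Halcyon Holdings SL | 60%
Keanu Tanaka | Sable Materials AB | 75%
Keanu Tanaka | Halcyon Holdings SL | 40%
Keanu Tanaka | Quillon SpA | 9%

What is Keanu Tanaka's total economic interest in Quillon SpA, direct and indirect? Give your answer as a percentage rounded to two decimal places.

86.81%

Keanu reaches Quillon along 3 paths.
Direct stake: 9% = 9%.
Via Thornfield → Sable: 75% × 14% × 91% = 9.555%.
Via Sable: 75% × 91% = 68.25%.
Total: 9% + 9.555% + 68.25% = 86.805%.
Rounded: 86.81%.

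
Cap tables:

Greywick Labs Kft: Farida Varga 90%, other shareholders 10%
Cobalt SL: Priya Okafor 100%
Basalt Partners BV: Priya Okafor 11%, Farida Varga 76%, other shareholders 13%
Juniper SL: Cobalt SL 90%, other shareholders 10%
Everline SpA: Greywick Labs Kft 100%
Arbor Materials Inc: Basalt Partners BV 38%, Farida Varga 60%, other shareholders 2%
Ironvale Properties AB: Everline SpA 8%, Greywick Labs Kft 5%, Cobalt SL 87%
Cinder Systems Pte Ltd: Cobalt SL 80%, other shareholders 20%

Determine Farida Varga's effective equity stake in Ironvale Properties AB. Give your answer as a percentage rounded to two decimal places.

11.70%

Farida reaches Ironvale along 2 paths.
Via Greywick → Everline: 90% × 100% × 8% = 7.2%.
Via Greywick: 90% × 5% = 4.5%.
Total: 7.2% + 4.5% = 11.7%.
Rounded: 11.70%.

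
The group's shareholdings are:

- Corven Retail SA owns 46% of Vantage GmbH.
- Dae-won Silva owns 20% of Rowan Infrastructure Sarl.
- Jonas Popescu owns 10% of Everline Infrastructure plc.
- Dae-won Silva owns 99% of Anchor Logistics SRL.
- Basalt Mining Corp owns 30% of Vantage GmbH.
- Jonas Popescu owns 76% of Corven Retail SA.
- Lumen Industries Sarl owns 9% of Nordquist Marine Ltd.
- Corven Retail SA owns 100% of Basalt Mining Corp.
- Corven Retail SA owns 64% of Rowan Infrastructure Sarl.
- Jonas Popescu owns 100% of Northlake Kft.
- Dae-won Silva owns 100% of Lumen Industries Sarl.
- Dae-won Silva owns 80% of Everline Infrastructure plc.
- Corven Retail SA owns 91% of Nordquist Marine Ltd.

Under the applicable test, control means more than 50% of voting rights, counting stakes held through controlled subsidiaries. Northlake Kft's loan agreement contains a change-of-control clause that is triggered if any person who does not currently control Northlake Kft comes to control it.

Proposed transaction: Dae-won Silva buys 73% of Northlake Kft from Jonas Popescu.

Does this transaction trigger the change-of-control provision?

The purchase adds only to Dae-won's holdings (Jonas's stake shrinks), so Dae-won is the only person who could newly come to control Northlake.
Dae-won holds 80% of Everline, so Dae-won controls Everline.
Dae-won holds 99% of Anchor, so Dae-won controls Anchor.
Dae-won holds 100% of Lumen, so Dae-won controls Lumen.
Neither Dae-won nor any entity Dae-won controls holds any voting interest in Northlake.
So before the transaction, Dae-won does not control Northlake.
After the purchase, Dae-won holds 73% of Northlake directly, and Jonas's stake falls to 27%.
Dae-won holds 73% of Northlake, so Dae-won controls Northlake.
Dae-won did not control Northlake before and does after, so the clause is triggered.

Yes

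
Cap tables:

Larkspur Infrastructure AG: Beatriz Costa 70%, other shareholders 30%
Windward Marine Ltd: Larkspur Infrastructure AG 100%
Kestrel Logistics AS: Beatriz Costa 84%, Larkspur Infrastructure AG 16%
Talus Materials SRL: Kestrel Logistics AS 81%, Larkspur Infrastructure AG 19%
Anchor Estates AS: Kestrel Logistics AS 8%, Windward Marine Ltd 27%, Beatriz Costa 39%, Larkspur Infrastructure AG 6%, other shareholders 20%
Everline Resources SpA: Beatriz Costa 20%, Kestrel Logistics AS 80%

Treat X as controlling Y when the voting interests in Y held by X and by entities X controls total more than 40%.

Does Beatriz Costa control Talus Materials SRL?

Beatriz holds 70% of Larkspur, so Beatriz controls Larkspur.
Beatriz and Larkspur together hold 84% + 16% = 100% of Kestrel, so Beatriz controls Kestrel.
Kestrel and Larkspur together hold 81% + 19% = 100% of Talus, so Beatriz controls Talus.

Yes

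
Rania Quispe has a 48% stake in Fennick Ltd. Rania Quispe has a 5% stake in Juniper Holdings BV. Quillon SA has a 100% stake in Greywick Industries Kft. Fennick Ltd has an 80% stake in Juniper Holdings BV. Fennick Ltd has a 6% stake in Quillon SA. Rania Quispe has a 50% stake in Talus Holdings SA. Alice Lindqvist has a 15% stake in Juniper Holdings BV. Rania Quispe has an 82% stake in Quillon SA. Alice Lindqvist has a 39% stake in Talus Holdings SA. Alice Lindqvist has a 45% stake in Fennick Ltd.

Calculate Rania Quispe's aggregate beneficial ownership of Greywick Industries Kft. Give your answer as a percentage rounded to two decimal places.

Rania reaches Greywick along 2 paths.
Via Quillon: 82% × 100% = 82%.
Via Fennick → Quillon: 48% × 6% × 100% = 2.88%.
Total: 82% + 2.88% = 84.88%.

84.88%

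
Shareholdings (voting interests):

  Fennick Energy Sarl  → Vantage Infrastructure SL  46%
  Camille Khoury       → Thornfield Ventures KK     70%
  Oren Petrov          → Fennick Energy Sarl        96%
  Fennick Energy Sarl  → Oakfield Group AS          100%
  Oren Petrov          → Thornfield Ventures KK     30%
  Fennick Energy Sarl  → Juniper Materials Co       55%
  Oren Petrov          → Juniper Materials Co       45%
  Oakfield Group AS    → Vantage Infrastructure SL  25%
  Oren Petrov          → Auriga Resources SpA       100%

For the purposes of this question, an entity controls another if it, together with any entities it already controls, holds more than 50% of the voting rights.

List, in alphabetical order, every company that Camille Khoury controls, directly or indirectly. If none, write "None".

Camille holds 70% of Thornfield, so Camille controls Thornfield.
No other company's threshold is met.

Thornfield Ventures KK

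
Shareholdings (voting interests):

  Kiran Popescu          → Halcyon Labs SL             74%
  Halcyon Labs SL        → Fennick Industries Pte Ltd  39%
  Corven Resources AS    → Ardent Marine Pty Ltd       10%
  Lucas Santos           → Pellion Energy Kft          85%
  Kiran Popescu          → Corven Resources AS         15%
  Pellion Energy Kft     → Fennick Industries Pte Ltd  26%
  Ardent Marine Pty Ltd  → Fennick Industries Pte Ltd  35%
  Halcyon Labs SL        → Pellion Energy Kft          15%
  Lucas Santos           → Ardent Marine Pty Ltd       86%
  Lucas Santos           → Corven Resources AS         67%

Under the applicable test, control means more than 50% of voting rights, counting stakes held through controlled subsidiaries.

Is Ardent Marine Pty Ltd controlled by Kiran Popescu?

No

Kiran holds 74% of Halcyon, so Kiran controls Halcyon.
Neither Kiran nor any entity Kiran controls holds any voting interest in Ardent.
So Kiran does not control Ardent.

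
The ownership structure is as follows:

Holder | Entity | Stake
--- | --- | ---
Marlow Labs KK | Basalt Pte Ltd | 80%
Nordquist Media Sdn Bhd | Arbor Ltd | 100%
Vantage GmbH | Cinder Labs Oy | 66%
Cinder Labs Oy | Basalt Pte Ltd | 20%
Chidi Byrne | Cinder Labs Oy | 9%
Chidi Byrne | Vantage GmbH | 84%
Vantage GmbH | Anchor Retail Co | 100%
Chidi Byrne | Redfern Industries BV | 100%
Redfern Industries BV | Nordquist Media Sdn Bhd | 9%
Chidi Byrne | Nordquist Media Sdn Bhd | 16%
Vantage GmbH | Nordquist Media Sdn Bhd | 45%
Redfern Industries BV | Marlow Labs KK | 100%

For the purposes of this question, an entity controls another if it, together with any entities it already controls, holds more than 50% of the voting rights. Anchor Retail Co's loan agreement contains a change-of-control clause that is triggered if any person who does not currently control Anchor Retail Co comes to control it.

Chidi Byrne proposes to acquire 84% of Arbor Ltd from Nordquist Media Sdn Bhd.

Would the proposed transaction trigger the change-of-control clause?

The purchase adds only to Chidi's holdings (Nordquist's stake shrinks), so Chidi is the only person who could newly come to control Anchor.
Chidi holds 84% of Vantage, so Chidi controls Vantage.
Vantage holds 100% of Anchor, so Chidi controls Anchor.
So Chidi already controls Anchor before the transaction.
After the purchase, Chidi holds 84% of Arbor directly, and Nordquist's stake falls to 16%.
Chidi controlled Anchor already, so this is not a new person acquiring control; every other person's position is unchanged or reduced.
No new person acquires control, so the clause is not triggered.

No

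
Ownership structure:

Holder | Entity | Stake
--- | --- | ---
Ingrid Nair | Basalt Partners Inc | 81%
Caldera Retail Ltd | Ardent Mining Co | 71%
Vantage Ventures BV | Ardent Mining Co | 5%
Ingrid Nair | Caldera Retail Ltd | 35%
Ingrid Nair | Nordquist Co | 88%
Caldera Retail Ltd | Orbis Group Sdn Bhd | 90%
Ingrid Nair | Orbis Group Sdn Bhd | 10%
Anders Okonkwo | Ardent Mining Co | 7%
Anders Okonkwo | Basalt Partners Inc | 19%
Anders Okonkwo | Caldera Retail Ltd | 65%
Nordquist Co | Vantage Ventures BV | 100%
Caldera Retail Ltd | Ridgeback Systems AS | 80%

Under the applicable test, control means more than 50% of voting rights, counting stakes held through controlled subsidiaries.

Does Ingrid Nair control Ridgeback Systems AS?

No

Ingrid holds 81% of Basalt, so Ingrid controls Basalt.
Ingrid holds 88% of Nordquist, so Ingrid controls Nordquist.
Nordquist holds 100% of Vantage, so Ingrid controls Vantage.
Neither Ingrid nor any entity Ingrid controls holds any voting interest in Ridgeback.
So Ingrid does not control Ridgeback.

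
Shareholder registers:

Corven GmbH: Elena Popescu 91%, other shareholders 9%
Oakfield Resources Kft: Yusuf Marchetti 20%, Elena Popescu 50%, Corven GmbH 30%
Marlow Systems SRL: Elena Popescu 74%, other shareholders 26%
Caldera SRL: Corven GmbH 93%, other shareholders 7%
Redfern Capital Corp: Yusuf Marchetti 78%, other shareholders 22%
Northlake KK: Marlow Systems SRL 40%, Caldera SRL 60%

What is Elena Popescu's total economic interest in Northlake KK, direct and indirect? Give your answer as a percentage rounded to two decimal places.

80.38%

Elena reaches Northlake along 2 paths.
Via Marlow: 74% × 40% = 29.6%.
Via Corven → Caldera: 91% × 93% × 60% = 50.778%.
Total: 29.6% + 50.778% = 80.378%.
Rounded: 80.38%.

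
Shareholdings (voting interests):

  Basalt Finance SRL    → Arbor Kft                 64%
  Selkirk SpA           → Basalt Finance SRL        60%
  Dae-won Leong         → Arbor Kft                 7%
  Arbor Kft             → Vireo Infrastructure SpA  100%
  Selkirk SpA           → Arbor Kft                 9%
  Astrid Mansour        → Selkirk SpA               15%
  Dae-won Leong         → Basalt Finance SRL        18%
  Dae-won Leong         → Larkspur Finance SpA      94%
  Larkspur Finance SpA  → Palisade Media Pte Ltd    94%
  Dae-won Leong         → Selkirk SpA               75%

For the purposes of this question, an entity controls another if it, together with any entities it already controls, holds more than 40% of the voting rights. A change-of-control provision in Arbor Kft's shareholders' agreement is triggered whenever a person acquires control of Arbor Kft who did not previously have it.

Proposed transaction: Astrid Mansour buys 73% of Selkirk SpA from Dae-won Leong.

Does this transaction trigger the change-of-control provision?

The purchase adds only to Astrid's holdings (Dae-won's stake shrinks), so Astrid is the only person who could newly come to control Arbor.
Astrid's largest direct stake is 15% in Selkirk, which does not meet the threshold, so Astrid controls no company.
Neither Astrid nor any entity Astrid controls holds any voting interest in Arbor.
So before the transaction, Astrid does not control Arbor.
After the purchase, Astrid's direct stake in Selkirk rises to 15% + 73% = 88%, and Dae-won's stake falls to 2%.
Astrid holds 88% of Selkirk, so Astrid controls Selkirk.
Selkirk holds 60% of Basalt, so Astrid controls Basalt.
Selkirk and Basalt together hold 9% + 64% = 73% of Arbor, so Astrid controls Arbor.
Astrid did not control Arbor before and does after, so the clause is triggered.

Yes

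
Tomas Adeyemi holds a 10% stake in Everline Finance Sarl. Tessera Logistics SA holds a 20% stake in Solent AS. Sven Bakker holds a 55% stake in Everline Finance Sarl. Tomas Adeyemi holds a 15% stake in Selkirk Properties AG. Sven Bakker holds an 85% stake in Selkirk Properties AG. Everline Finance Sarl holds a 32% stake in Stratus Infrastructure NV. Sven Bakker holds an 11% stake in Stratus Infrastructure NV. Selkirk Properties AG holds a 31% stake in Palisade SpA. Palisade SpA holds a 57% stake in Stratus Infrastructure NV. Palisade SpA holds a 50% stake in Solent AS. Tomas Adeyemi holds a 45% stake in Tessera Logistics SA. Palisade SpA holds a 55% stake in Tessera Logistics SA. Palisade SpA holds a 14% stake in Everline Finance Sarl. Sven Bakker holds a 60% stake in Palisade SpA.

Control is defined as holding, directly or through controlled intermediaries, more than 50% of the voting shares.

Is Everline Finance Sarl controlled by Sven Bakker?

Sven holds 85% of Selkirk, so Sven controls Selkirk.
Selkirk and Sven together hold 31% + 60% = 91% of Palisade, so Sven controls Palisade.
Sven and Palisade together hold 55% + 14% = 69% of Everline, so Sven controls Everline.

Yes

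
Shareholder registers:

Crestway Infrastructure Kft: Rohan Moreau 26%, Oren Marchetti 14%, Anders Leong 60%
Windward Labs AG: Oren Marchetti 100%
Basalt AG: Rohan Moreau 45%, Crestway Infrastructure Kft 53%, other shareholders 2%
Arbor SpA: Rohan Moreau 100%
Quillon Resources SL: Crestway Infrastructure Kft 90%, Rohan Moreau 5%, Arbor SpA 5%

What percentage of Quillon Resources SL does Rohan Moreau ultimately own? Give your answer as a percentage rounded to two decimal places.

Rohan reaches Quillon along 3 paths.
Via Crestway: 26% × 90% = 23.4%.
Direct stake: 5% = 5%.
Via Arbor: 100% × 5% = 5%.
Total: 23.4% + 5% + 5% = 33.4%.
Rounded: 33.40%.

33.40%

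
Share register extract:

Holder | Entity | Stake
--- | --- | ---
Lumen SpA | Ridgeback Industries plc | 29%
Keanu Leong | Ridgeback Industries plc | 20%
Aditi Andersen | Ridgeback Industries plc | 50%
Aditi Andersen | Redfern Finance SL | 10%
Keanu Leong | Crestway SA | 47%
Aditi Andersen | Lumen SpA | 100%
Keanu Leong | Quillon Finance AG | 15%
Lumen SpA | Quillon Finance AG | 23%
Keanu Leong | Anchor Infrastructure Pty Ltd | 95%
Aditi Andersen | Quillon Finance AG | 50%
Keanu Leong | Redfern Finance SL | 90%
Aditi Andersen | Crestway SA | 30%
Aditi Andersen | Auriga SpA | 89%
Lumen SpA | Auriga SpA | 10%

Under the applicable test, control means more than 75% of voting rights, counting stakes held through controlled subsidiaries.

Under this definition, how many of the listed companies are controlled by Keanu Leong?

Keanu holds 90% of Redfern, so Keanu controls Redfern.
Keanu holds 95% of Anchor, so Keanu controls Anchor.
No other company's threshold is met.
Keanu controls 2 companies.

2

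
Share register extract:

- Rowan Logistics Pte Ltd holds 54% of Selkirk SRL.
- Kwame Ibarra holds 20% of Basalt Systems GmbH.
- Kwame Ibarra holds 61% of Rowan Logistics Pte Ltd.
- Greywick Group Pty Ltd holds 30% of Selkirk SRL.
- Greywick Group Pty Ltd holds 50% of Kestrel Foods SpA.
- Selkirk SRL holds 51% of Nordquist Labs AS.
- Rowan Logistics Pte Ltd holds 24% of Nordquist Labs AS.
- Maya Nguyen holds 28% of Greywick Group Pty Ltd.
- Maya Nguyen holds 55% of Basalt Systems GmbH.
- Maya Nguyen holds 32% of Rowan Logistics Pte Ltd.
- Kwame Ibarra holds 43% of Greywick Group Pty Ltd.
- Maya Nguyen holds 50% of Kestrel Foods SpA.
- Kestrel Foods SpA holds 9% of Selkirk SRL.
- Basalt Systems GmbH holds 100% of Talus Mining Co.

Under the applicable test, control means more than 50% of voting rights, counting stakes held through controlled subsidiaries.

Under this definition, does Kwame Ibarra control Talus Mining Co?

Kwame holds 61% of Rowan, so Kwame controls Rowan.
Rowan holds 54% of Selkirk, so Kwame controls Selkirk.
Rowan and Selkirk together hold 24% + 51% = 75% of Nordquist, so Kwame controls Nordquist.
Neither Kwame nor any entity Kwame controls holds any voting interest in Talus.
So Kwame does not control Talus.

No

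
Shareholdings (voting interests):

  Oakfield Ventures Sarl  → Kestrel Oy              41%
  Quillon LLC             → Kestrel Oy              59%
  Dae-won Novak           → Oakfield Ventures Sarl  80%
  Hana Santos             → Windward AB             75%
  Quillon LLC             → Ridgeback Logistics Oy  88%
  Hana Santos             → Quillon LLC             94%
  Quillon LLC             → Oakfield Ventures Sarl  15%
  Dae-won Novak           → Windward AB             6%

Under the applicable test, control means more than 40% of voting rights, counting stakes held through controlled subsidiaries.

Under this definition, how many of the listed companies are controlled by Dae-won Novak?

2

Dae-won holds 80% of Oakfield, so Dae-won controls Oakfield.
Oakfield holds 41% of Kestrel, so Dae-won controls Kestrel.
No other company's threshold is met.
Dae-won controls 2 companies.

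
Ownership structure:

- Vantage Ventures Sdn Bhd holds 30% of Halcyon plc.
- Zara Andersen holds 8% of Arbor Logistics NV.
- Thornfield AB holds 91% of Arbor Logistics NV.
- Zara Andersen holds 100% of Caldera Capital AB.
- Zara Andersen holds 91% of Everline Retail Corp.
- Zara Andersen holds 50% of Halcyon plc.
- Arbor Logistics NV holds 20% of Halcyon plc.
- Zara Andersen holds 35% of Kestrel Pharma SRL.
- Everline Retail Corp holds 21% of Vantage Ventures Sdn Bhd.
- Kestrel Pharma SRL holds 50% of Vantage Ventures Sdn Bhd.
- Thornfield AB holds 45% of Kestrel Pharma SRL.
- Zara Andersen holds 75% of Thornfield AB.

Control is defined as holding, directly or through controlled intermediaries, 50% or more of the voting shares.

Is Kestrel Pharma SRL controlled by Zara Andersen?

Yes

Zara holds 75% of Thornfield, so Zara controls Thornfield.
Thornfield and Zara together hold 45% + 35% = 80% of Kestrel, so Zara controls Kestrel.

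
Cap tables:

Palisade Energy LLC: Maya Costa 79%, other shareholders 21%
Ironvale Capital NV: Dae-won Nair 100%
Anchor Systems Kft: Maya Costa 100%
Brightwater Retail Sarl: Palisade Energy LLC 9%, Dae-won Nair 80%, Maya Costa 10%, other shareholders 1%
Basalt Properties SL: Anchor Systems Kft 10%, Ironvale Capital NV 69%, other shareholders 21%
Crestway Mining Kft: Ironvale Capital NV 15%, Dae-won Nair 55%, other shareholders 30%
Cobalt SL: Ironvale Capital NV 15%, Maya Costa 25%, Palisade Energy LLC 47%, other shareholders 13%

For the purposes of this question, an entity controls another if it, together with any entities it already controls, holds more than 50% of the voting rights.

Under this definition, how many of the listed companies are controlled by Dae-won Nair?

Dae-won holds 100% of Ironvale, so Dae-won controls Ironvale.
Dae-won holds 80% of Brightwater, so Dae-won controls Brightwater.
Ironvale holds 69% of Basalt, so Dae-won controls Basalt.
Ironvale and Dae-won together hold 15% + 55% = 70% of Crestway, so Dae-won controls Crestway.
No other company's threshold is met.
Dae-won controls 4 companies.

4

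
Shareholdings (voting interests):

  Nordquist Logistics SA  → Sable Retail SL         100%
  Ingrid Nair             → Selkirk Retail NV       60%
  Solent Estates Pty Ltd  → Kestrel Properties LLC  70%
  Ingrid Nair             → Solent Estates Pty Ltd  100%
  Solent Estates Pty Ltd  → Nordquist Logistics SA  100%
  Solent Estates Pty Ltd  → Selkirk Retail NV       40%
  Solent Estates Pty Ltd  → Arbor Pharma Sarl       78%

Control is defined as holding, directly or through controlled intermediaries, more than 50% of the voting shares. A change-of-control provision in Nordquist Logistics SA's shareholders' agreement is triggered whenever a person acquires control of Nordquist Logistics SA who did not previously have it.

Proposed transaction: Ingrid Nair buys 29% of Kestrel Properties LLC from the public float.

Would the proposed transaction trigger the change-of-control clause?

The purchase changes only Ingrid's holdings, so Ingrid is the only person who could newly come to control Nordquist.
Ingrid holds 100% of Solent, so Ingrid controls Solent.
Solent holds 100% of Nordquist, so Ingrid controls Nordquist.
So Ingrid already controls Nordquist before the transaction.
After the purchase, Ingrid holds 29% of Kestrel directly.
Ingrid controlled Nordquist already, so this is not a new person acquiring control; every other person's position is unchanged or reduced.
No new person acquires control, so the clause is not triggered.

No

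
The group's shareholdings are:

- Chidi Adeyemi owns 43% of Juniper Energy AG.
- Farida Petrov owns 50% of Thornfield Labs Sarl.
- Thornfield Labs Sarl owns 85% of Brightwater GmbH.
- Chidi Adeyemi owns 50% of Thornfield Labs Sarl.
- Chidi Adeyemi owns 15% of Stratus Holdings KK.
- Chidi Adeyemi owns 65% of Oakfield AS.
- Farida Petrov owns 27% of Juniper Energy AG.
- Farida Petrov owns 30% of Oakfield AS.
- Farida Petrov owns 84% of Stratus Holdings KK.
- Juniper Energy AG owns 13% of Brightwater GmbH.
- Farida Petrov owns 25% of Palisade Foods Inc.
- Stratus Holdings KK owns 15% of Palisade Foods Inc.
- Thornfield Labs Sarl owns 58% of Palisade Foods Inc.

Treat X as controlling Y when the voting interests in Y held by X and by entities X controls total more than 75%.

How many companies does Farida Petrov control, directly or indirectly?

Farida holds 84% of Stratus, so Farida controls Stratus.
No other company's threshold is met.
Farida controls 1 company.

1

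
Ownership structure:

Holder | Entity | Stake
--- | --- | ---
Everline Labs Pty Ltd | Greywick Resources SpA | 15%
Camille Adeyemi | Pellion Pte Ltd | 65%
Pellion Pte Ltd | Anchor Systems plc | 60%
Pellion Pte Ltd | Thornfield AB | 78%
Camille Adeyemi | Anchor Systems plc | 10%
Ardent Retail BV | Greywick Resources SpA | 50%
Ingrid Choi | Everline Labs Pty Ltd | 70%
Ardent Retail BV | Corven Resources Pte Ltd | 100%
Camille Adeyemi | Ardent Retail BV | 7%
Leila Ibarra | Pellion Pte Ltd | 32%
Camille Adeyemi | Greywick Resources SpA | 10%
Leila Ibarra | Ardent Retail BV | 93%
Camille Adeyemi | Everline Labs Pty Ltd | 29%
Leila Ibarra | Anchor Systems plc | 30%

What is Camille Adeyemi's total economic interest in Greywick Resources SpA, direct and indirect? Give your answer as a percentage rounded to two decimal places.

Camille reaches Greywick along 3 paths.
Via Everline: 29% × 15% = 4.35%.
Direct stake: 10% = 10%.
Via Ardent: 7% × 50% = 3.5%.
Total: 4.35% + 10% + 3.5% = 17.85%.

17.85%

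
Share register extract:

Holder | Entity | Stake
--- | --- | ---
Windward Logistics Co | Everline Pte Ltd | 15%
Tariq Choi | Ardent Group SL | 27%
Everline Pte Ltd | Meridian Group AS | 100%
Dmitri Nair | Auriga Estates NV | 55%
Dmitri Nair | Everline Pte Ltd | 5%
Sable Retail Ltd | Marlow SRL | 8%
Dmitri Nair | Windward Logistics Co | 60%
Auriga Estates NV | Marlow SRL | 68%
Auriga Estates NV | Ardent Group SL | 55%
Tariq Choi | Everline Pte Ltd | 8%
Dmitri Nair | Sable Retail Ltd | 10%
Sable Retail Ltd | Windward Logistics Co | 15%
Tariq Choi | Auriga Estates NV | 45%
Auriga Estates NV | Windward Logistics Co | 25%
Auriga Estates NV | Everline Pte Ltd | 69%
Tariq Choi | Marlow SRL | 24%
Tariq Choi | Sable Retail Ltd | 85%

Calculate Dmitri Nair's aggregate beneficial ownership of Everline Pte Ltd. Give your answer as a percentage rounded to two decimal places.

54.24%

Dmitri reaches Everline along 5 paths.
Via Auriga: 55% × 69% = 37.95%.
Via Windward: 60% × 15% = 9%.
Via Auriga → Windward: 55% × 25% × 15% = 2.0625%.
Via Sable → Windward: 10% × 15% × 15% = 0.225%.
Direct stake: 5% = 5%.
Total: 37.95% + 9% + 2.0625% + 0.225% + 5% = 54.2375%.
Rounded: 54.24%.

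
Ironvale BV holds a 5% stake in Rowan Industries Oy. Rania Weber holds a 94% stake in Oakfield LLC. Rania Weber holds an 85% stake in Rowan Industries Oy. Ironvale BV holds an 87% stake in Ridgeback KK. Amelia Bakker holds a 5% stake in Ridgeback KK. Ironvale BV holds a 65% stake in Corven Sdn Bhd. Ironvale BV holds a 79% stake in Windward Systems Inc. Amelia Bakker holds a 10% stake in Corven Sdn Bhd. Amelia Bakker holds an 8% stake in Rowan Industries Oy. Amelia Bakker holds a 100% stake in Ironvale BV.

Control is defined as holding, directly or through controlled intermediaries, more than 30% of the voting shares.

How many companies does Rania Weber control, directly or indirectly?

Rania holds 94% of Oakfield, so Rania controls Oakfield.
Rania holds 85% of Rowan, so Rania controls Rowan.
No other company's threshold is met.
Rania controls 2 companies.

2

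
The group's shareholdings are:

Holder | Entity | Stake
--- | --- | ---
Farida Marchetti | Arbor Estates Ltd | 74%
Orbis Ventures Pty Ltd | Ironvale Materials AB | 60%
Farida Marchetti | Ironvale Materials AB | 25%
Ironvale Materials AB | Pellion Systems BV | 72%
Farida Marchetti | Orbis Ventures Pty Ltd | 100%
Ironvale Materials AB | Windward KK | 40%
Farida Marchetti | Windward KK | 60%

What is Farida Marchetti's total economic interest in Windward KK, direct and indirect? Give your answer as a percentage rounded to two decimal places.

94.00%

Farida reaches Windward along 3 paths.
Via Orbis → Ironvale: 100% × 60% × 40% = 24%.
Via Ironvale: 25% × 40% = 10%.
Direct stake: 60% = 60%.
Total: 24% + 10% + 60% = 94%.
Rounded: 94.00%.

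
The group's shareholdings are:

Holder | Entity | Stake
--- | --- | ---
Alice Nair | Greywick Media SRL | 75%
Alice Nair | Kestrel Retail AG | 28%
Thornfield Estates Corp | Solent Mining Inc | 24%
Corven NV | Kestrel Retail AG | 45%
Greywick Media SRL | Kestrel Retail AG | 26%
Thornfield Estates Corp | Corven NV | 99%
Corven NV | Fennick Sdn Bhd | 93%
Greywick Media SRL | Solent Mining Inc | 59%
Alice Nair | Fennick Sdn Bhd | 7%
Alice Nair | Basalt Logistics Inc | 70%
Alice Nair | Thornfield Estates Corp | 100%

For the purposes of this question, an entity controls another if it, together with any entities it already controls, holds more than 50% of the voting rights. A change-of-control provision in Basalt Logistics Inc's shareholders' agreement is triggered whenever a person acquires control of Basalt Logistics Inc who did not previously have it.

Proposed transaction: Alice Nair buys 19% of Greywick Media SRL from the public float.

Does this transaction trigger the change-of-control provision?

No

The purchase changes only Alice's holdings, so Alice is the only person who could newly come to control Basalt.
Alice holds 70% of Basalt, so Alice controls Basalt.
So Alice already controls Basalt before the transaction.
After the purchase, Alice's direct stake in Greywick rises to 75% + 19% = 94%.
Alice controlled Basalt already, so this is not a new person acquiring control; every other person's position is unchanged or reduced.
No new person acquires control, so the clause is not triggered.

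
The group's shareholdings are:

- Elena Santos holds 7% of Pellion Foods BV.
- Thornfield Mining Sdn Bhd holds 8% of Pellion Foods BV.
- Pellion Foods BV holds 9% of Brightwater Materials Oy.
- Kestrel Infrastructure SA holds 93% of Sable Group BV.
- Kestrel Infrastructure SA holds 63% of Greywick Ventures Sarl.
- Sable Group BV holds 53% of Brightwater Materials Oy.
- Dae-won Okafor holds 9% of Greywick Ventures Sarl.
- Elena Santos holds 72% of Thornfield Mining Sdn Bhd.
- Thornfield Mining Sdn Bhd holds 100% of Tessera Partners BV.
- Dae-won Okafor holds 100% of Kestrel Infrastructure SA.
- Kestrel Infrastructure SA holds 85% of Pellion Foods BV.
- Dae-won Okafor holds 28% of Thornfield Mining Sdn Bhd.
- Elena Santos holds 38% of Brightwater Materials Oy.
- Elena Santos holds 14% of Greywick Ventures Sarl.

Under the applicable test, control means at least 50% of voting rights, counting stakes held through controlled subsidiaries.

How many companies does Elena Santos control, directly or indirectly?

2

Elena holds 72% of Thornfield, so Elena controls Thornfield.
Thornfield holds 100% of Tessera, so Elena controls Tessera.
No other company's threshold is met.
Elena controls 2 companies.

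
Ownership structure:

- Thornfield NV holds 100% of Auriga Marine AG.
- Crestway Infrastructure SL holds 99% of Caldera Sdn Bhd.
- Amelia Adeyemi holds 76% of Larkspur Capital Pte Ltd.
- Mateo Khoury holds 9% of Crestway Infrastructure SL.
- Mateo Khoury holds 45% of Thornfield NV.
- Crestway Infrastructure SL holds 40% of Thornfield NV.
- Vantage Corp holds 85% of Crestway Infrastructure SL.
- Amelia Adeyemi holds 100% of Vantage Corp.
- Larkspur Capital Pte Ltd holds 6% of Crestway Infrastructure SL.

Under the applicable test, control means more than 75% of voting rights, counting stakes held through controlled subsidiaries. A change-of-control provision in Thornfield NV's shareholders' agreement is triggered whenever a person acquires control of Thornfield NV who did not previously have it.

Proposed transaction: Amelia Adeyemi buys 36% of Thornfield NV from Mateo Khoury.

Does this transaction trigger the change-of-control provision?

Yes

The purchase adds only to Amelia's holdings (Mateo's stake shrinks), so Amelia is the only person who could newly come to control Thornfield.
Amelia holds 76% of Larkspur, so Amelia controls Larkspur.
Amelia holds 100% of Vantage, so Amelia controls Vantage.
Vantage and Larkspur together hold 85% + 6% = 91% of Crestway, so Amelia controls Crestway.
Crestway holds 99% of Caldera, so Amelia controls Caldera.
In Thornfield, Amelia's side holds only 40%, not > 75%.
So before the transaction, Amelia does not control Thornfield.
After the purchase, Amelia holds 36% of Thornfield directly, and Mateo's stake falls to 9%.
Crestway and Amelia together hold 40% + 36% = 76% of Thornfield, so Amelia controls Thornfield.
Amelia did not control Thornfield before and does after, so the clause is triggered.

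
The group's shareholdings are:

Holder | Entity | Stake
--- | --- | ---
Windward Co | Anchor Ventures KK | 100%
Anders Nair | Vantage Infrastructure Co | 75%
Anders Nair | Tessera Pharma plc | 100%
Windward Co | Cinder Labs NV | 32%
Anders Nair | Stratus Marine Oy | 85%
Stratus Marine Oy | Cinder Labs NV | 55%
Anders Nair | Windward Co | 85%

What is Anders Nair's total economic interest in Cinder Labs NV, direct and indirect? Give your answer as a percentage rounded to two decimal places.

Anders reaches Cinder along 2 paths.
Via Stratus: 85% × 55% = 46.75%.
Via Windward: 85% × 32% = 27.2%.
Total: 46.75% + 27.2% = 73.95%.

73.95%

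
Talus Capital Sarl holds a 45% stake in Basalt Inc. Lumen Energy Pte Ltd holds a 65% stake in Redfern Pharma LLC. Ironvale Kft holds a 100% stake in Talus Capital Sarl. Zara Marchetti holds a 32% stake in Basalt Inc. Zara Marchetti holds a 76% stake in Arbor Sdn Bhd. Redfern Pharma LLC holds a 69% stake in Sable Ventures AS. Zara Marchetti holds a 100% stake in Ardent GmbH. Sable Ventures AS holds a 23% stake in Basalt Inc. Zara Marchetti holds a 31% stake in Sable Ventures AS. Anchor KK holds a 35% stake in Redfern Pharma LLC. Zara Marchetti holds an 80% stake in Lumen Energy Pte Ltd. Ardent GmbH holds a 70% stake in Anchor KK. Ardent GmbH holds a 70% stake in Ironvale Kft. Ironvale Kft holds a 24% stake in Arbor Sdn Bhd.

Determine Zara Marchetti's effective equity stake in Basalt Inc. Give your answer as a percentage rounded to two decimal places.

Zara reaches Basalt along 5 paths.
Via Lumen → Redfern → Sable: 80% × 65% × 69% × 23% = 8.2524%.
Via Ardent → Anchor → Redfern → Sable: 100% × 70% × 35% × 69% × 23% = 3.88815%.
Via Sable: 31% × 23% = 7.13%.
Via Ardent → Ironvale → Talus: 100% × 70% × 100% × 45% = 31.5%.
Direct stake: 32% = 32%.
Total: 8.2524% + 3.88815% + 7.13% + 31.5% + 32% = 82.77055%.
Rounded: 82.77%.

82.77%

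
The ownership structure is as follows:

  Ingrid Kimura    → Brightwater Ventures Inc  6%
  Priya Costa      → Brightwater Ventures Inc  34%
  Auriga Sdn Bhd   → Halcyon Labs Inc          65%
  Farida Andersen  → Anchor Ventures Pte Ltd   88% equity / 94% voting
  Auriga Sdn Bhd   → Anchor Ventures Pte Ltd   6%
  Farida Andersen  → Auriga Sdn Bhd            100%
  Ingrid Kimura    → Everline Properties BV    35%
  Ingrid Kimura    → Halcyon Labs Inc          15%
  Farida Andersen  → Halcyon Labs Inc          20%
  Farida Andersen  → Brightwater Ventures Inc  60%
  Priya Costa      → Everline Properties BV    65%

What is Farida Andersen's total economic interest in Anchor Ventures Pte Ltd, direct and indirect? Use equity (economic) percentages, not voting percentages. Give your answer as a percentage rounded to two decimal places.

94.00%

Farida reaches Anchor along 2 paths.
Direct stake: 88% = 88%.
Via Auriga: 100% × 6% = 6%.
Total: 88% + 6% = 94%.
Rounded: 94.00%.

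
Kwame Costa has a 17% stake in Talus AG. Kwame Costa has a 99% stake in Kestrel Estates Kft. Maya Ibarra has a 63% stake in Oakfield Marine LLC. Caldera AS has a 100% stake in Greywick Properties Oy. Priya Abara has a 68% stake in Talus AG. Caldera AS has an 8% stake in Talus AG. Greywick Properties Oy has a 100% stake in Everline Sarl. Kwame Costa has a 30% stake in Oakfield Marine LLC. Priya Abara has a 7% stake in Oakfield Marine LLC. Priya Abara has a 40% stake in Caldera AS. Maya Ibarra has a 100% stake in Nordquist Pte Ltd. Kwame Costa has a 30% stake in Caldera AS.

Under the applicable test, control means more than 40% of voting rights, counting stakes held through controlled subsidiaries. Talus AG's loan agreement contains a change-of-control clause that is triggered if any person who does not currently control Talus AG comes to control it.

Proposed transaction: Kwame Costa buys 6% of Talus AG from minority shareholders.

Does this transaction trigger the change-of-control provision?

No

The purchase changes only Kwame's holdings, so Kwame is the only person who could newly come to control Talus.
Kwame holds 99% of Kestrel, so Kwame controls Kestrel.
In Talus, Kwame's side holds only 17%, not > 40%.
So before the transaction, Kwame does not control Talus.
After the purchase, Kwame's direct stake in Talus rises to 17% + 6% = 23%.
After the transaction, Kwame's side holds 23% of Talus, not > 40%, so Kwame still does not control Talus.
No new person acquires control, so the clause is not triggered.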